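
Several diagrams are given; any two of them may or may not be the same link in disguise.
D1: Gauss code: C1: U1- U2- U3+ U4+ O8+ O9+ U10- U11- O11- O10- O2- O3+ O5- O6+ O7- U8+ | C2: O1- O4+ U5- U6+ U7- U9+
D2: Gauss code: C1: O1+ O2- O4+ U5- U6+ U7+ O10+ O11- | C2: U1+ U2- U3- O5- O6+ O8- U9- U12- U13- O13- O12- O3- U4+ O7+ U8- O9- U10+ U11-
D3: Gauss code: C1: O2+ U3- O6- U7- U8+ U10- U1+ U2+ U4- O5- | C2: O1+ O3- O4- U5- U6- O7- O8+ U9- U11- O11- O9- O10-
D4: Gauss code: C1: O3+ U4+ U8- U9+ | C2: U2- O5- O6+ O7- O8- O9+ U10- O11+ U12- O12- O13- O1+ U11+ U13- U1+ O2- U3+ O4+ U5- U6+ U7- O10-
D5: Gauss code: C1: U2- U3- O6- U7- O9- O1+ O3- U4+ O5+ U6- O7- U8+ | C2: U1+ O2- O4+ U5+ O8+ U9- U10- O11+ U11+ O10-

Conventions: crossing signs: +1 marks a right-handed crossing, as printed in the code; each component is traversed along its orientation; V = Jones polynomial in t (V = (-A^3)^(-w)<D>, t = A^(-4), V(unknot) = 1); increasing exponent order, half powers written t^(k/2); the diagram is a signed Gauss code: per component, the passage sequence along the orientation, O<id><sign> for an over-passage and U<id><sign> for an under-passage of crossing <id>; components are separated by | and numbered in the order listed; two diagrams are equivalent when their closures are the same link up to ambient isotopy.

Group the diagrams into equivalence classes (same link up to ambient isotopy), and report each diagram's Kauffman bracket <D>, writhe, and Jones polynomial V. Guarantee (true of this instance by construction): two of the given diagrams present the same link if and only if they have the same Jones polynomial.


equivalence classes: {D1} | {D2, D4, D5} | {D3}
D1 (bracket A^-5 + A^-1; 11 crossings at w = -1): V = -t^(-1/2) - t^(1/2)
D2 (bracket A^-15 + 2A^-7 - A^-3 + A - A^5; 13 crossings at w = -3): V = t^(-7/2) - t^(-5/2) + t^(-3/2) - 2t^(-1/2) - t^(3/2)
V(D3) = -t^(-9/2) - t^(-5/2) + t^(-3/2) - t^(-1/2)  [11 crossings, <D> = A^-13 - A^-9 + A^-5 + A^3, w = -5]
V(D4) = t^(-7/2) - t^(-5/2) + t^(-3/2) - 2t^(-1/2) - t^(3/2)  [13 crossings, <D> = A^-9 + 2A^-1 - A^3 + A^7 - A^11, w = -1]
D5 (bracket A^-9 + 2A^-1 - A^3 + A^7 - A^11; 11 crossings at w = -1): V = t^(-7/2) - t^(-5/2) + t^(-3/2) - 2t^(-1/2) - t^(3/2)
key observation: comparing 5 Jones polynomials yields 3 groups


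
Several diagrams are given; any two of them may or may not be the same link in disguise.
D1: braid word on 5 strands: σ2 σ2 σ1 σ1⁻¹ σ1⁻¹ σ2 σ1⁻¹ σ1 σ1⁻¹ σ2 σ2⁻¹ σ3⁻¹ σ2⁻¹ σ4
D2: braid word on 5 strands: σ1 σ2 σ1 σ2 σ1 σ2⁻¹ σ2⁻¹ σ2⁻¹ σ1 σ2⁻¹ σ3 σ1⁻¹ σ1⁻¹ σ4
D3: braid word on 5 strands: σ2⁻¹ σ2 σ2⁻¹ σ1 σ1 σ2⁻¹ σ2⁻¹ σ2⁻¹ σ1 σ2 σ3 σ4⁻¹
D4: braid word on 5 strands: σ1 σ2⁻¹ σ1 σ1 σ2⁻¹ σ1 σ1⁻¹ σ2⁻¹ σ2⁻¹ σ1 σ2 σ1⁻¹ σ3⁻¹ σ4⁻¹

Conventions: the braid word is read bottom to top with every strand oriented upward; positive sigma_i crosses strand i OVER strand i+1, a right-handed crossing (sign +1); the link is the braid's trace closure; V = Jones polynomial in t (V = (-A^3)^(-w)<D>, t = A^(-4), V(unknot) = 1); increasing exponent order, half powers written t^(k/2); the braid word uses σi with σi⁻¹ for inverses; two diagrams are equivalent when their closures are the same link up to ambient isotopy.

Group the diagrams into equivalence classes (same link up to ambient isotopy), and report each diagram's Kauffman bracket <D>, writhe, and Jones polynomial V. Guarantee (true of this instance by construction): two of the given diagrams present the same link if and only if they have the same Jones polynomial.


grouping into links: {D1} | {D2, D3, D4}
V(D1) = t^-2 - t^-1 + 1 - t + t^2  (w 0, c 14, <D> = A^-8 - A^-4 + 1 - A^4 + A^8)
D2 (bracket -A^-6 + A^-2 - A^2 + 3A^6 - A^10 + A^14 - A^18; 14 crossings at w = +2): V = -t^-3 + t^-2 - t^-1 + 3 - t + t^2 - t^3
V(D3) = -t^-3 + t^-2 - t^-1 + 3 - t + t^2 - t^3  (w 0, c 12, <D> = -A^-12 + A^-8 - A^-4 + 3 - A^4 + A^8 - A^12)
V(D4) = -t^-3 + t^-2 - t^-1 + 3 - t + t^2 - t^3  [14 crossings, <D> = -A^-18 + A^-14 - A^-10 + 3A^-6 - A^-2 + A^2 - A^6, w = -2]
why: 2 values of V(t) split the 4 diagrams


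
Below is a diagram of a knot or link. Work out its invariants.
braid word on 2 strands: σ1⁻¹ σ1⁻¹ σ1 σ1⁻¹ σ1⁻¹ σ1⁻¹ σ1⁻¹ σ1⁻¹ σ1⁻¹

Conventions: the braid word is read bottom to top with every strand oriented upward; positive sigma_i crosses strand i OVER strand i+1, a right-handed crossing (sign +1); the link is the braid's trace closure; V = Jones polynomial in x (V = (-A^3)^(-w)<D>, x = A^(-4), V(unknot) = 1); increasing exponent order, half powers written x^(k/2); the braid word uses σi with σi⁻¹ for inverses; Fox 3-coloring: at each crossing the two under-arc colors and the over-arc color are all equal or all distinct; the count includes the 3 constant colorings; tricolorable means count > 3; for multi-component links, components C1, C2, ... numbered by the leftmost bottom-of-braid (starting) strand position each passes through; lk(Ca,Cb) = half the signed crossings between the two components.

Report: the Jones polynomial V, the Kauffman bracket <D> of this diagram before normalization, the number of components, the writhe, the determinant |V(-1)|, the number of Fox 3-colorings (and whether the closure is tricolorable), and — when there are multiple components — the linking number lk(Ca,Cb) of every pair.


V = -x^-10 + x^-9 - x^-8 + x^-7 - x^-6 + x^-5 + x^-3
<D> = -A^-9 - A^-1 + A^3 - A^7 + A^11 - A^15 + A^19 (w = -7)
1 component over 9 crossings, w = -7
3 Fox colorings among 3^9, |V(-1)| = 7: not tricolorable
why: |V(-1)| = 7: so not tricolorable, since 3 does not divide 7


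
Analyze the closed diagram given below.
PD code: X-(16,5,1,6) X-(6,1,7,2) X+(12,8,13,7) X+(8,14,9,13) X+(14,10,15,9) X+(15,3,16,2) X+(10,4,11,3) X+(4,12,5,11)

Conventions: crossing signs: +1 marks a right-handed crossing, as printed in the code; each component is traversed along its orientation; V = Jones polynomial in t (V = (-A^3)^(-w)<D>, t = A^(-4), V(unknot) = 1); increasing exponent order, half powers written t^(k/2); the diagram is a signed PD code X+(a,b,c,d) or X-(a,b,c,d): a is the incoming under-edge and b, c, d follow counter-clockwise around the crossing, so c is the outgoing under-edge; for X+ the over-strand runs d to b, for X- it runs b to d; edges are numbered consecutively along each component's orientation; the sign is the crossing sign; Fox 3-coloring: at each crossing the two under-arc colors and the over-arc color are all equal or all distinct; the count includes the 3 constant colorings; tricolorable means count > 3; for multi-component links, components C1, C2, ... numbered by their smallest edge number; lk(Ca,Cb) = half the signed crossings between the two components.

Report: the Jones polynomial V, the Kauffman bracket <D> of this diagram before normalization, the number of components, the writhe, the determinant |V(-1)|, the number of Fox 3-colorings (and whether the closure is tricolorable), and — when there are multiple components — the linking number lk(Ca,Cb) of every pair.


V(t) = t - t^2 + 2t^3 - t^4 + t^5 - t^6
bracket: -A^-12 + A^-8 - A^-4 + 2 - A^4 + A^8, w = +4
1 component, writhe +4, over 8 crossings
det 7, colorings 3 of 3^8 — not tricolorable
observation: w = +4 shifts under R1 moves; the (-A^3)^(-4) factor cancels that in V


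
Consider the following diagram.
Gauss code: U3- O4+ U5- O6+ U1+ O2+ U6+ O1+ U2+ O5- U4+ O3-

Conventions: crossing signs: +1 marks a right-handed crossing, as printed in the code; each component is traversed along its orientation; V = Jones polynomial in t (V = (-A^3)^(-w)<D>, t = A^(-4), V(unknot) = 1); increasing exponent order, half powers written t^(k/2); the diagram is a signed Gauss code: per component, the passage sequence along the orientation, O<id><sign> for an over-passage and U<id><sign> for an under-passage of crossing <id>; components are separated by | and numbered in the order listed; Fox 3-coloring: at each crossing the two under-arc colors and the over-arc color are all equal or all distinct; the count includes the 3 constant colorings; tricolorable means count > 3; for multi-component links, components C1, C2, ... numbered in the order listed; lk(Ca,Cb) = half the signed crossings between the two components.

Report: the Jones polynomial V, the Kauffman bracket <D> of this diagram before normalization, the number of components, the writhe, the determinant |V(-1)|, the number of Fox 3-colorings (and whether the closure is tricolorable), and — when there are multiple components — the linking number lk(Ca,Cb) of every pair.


V = t + t^3 - t^4
<D> = -A^-10 + A^-6 + A^2 (w = +2)
1 component over 6 crossings, w = +2
9 Fox colorings among 3^6, |V(-1)| = 3: tricolorable
why: w = +2 (over 6 crossings) is diagram-only; (-A^3)^(-2) removes it from V


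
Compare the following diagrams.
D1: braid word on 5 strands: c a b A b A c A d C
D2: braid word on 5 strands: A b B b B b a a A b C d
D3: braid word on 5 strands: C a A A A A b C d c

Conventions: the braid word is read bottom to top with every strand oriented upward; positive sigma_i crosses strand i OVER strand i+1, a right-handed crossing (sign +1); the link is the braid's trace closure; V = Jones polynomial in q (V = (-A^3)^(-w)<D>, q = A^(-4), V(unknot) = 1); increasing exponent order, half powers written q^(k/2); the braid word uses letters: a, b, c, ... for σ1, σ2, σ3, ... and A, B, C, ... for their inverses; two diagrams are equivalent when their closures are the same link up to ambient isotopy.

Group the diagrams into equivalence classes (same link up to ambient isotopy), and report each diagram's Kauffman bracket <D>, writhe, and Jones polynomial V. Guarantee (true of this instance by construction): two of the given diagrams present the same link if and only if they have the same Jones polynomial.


classes: {D1} | {D2} | {D3}
V(D1) = q^-2 - q^-1 + 1 - q + q^2  [10 crossings, <D> = A^-2 - A^2 + A^6 - A^10 + A^14, w = +2]
V(D2) = 1  [12 crossings, <D> = A^6, w = +2]
V(D3) = -q^-4 + q^-3 + q^-1  (w -2, c 10, <D> = A^-2 + A^6 - A^10)
insight: comparing 3 Jones polynomials yields 3 groups


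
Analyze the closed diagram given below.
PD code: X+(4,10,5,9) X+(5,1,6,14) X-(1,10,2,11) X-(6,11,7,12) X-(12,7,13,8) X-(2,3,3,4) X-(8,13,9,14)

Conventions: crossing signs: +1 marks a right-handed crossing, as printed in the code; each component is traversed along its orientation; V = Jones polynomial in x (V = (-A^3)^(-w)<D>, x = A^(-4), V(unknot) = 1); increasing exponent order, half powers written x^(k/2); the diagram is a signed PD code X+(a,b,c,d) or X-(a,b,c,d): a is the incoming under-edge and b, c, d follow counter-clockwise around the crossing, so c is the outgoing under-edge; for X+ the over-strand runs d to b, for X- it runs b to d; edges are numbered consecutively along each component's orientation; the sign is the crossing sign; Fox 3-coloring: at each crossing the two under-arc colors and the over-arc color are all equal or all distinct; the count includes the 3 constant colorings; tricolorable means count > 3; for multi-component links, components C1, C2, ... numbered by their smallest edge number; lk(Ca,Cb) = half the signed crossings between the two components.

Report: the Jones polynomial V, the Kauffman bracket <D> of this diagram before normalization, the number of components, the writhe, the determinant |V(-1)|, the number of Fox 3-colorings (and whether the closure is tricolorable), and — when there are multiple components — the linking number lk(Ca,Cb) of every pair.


V = -x^-4 + x^-3 + x^-1
<D> = -A^-5 - A^3 + A^7 (w = -3)
1 component over 7 crossings, w = -3
9 Fox colorings among 3^7, |V(-1)| = 3: tricolorable
why: w = -3 (over 7 crossings) is diagram-only; (-A^3)^(3) removes it from V


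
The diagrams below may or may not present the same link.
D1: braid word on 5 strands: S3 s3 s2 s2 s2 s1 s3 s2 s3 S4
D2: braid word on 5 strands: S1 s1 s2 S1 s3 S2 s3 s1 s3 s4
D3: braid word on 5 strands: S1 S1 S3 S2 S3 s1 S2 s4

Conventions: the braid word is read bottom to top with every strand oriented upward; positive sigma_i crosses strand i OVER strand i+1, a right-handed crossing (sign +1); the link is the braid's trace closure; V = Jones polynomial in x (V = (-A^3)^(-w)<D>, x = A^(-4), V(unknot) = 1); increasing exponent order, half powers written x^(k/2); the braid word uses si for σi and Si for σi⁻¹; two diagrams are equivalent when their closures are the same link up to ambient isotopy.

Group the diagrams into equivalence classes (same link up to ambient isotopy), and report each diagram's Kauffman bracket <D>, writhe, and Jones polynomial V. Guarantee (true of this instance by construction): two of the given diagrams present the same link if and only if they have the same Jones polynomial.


equivalence classes: {D1} | {D2} | {D3}
D1 (bracket -A^-10 + A^-6 - A^-2 + A^2 + A^10; 10 crossings at w = +6): V = x^2 + x^4 - x^5 + x^6 - x^7
V(D2) = x + x^3 - x^4  [10 crossings, <D> = -A^-4 + 1 + A^8, w = +4]
D3 (bracket A^-8 - A^-4 + 2 - A^4 + A^8 - A^12; 8 crossings at w = -4): V = -x^-6 + x^-5 - x^-4 + 2x^-3 - x^-2 + x^-1
key observation: 3 classes among 3 diagrams; unequal V(x) rules out equality


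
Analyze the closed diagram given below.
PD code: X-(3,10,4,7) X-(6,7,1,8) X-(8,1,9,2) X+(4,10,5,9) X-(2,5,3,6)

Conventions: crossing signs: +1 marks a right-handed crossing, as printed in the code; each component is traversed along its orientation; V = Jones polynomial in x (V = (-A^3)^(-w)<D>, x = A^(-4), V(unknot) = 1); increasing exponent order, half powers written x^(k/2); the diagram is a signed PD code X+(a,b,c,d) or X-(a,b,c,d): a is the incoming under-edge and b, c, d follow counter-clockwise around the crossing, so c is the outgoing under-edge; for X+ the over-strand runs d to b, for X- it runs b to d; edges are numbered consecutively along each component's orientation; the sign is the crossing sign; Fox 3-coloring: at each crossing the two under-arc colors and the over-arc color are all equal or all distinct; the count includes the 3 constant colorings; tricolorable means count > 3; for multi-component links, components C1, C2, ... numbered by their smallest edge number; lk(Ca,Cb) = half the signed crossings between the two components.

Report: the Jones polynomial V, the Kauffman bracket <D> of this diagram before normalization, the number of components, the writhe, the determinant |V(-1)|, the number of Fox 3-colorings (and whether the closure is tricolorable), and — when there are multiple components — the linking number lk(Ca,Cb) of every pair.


Jones polynomial: V(x) = -x^(-5/2) - x^(-1/2)
<D> = A^-7 + A; writhe -3
components 2, writhe -3 (5 crossings)
linking number lk(C1,C2) = -1
3-colorings: 3 of 3^5, det 2 — not tricolorable
note: det 2 = |V(-1)|; not divisible by 3, so not tricolorable


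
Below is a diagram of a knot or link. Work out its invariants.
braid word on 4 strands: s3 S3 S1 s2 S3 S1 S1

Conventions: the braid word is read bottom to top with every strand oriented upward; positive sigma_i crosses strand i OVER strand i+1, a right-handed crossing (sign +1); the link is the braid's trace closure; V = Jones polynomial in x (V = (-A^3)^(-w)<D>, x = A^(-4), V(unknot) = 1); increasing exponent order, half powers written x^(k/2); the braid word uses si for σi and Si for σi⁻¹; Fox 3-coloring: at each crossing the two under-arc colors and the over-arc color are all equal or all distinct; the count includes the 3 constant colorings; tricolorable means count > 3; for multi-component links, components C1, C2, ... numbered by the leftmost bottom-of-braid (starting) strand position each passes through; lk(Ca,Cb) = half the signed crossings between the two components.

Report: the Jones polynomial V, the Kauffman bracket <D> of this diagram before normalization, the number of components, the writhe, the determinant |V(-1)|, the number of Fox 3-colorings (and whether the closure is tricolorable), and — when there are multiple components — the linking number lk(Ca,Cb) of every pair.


Jones polynomial: V(x) = -x^-4 + x^-3 + x^-1
<D> = -A^-5 - A^3 + A^7; writhe -3
components 1, writhe -3 (7 crossings)
3-colorings: 9 of 3^7, det 3 — tricolorable
note: inverse pairs cancel, leaving σ1⁻¹ σ2 σ3⁻¹ σ1⁻¹ σ1⁻¹


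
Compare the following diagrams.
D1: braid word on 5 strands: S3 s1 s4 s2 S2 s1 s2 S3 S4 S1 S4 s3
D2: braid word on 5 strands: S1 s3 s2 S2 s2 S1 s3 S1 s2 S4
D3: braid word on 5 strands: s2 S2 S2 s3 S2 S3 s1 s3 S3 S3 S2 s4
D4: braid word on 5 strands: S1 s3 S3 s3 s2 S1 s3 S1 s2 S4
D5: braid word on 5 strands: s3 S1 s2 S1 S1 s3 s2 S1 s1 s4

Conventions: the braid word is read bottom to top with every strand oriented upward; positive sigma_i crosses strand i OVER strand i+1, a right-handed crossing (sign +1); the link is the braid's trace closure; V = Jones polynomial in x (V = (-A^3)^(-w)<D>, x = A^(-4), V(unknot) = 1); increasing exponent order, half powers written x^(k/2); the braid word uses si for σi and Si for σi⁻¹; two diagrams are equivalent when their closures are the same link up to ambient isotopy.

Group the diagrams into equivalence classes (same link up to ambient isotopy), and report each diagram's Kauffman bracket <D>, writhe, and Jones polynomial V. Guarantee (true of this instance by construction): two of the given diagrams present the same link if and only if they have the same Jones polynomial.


equivalence classes: {D1} | {D2, D4, D5} | {D3}
D1 (bracket 1; 12 crossings at w = 0): V = 1
V(D2) = -x^-3 + 2x^-2 - 2x^-1 + 3 - 2x + 2x^2 - x^3  [10 crossings, <D> = -A^-12 + 2A^-8 - 2A^-4 + 3 - 2A^4 + 2A^8 - A^12, w = 0]
V(D3) = -x^-6 + x^-5 - x^-4 + 2x^-3 - x^-2 + x^-1  (w -2, c 12, <D> = A^-2 - A^2 + 2A^6 - A^10 + A^14 - A^18)
V(D4) = -x^-3 + 2x^-2 - 2x^-1 + 3 - 2x + 2x^2 - x^3  (w 0, c 10, <D> = -A^-12 + 2A^-8 - 2A^-4 + 3 - 2A^4 + 2A^8 - A^12)
V(D5) = -x^-3 + 2x^-2 - 2x^-1 + 3 - 2x + 2x^2 - x^3  [10 crossings, <D> = -A^-6 + 2A^-2 - 2A^2 + 3A^6 - 2A^10 + 2A^14 - A^18, w = +2]
observation: 3 values of V(x) split the 5 diagrams


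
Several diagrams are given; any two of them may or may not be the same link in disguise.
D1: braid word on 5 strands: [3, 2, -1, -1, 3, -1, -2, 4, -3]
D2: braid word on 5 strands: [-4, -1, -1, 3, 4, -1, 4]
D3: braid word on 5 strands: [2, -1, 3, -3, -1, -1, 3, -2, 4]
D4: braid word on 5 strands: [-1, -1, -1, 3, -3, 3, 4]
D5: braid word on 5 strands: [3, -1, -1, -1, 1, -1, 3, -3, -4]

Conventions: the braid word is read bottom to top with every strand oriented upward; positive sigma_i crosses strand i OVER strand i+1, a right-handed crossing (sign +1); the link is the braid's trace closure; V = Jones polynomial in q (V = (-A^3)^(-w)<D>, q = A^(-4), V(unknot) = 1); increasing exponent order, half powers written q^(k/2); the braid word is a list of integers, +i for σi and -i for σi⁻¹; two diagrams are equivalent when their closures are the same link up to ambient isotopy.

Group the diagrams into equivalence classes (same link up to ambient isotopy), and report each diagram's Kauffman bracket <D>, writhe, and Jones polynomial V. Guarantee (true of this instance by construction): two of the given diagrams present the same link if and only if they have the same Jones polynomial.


equivalence classes: {D1, D2, D3, D4, D5}
D1 (bracket A^-1 + A^3 + A^7 - A^15; 9 crossings at w = -1): V = q^(-9/2) - q^(-5/2) - q^(-3/2) - q^(-1/2)
D2 (bracket A^-1 + A^3 + A^7 - A^15; 7 crossings at w = -1): V = q^(-9/2) - q^(-5/2) - q^(-3/2) - q^(-1/2)
D3 (bracket A^-1 + A^3 + A^7 - A^15; 9 crossings at w = -1): V = q^(-9/2) - q^(-5/2) - q^(-3/2) - q^(-1/2)
V(D4) = q^(-9/2) - q^(-5/2) - q^(-3/2) - q^(-1/2)  (w -1, c 7, <D> = A^-1 + A^3 + A^7 - A^15)
V(D5) = q^(-9/2) - q^(-5/2) - q^(-3/2) - q^(-1/2)  (w -3, c 9, <D> = A^-7 + A^-3 + A - A^9)
key observation: one V(q) for all 5 diagrams — one class (guaranteed)


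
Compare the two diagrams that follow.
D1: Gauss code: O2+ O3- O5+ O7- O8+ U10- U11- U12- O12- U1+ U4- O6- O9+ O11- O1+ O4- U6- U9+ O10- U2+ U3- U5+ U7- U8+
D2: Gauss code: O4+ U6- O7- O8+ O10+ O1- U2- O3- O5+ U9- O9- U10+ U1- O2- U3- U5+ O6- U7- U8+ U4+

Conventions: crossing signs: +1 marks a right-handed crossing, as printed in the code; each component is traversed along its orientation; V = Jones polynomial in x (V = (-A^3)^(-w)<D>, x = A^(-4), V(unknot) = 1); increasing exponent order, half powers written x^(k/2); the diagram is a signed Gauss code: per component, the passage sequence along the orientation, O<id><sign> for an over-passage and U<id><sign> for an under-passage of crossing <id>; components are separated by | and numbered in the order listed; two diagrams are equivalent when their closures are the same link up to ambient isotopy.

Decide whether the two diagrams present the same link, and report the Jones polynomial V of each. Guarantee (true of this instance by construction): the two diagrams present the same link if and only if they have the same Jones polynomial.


same link: yes
V(D1) = 1  [12 crossings, <D> = A^-6, w = -2]
V(D2) = 1  [10 crossings, <D> = A^-6, w = -2]
insight: from 12 to 10 crossings by R-moves: one link, two diagrams


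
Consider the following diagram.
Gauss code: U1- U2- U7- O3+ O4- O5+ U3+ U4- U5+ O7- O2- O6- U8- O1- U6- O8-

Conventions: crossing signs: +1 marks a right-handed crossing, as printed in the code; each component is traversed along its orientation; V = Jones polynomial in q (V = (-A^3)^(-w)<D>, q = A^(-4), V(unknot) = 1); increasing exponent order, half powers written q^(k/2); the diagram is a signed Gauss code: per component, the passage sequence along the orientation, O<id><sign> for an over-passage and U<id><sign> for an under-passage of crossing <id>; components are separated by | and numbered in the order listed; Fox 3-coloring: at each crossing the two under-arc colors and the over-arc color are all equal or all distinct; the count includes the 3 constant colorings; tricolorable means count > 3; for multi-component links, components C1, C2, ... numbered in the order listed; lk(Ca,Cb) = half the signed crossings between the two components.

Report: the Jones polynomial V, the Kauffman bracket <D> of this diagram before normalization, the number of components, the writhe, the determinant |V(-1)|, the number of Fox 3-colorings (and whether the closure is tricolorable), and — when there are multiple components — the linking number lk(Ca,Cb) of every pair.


Jones polynomial: V(q) = -q^-4 + q^-3 + q^-1
<D> = A^-8 + 1 - A^4; writhe -4
components 1, writhe -4 (8 crossings)
3-colorings: 9 of 3^8, det 3 — tricolorable
note: V spans 3 powers of q: at least 3 crossings in any diagram


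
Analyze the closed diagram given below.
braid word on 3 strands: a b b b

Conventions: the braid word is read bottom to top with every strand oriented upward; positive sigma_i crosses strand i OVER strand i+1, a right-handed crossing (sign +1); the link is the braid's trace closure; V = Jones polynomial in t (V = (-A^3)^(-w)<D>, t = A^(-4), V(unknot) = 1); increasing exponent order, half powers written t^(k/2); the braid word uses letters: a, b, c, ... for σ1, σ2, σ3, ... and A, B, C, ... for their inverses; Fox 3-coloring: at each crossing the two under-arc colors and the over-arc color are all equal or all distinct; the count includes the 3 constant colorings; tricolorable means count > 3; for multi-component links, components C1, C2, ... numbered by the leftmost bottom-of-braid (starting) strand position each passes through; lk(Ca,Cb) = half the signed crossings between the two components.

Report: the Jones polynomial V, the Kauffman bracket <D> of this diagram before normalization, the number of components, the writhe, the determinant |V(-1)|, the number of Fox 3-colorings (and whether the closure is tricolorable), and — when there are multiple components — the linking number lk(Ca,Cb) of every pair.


V = t + t^3 - t^4
<D> = -A^-4 + 1 + A^8 (w = +4)
1 component over 4 crossings, w = +4
9 Fox colorings among 3^4, |V(-1)| = 3: tricolorable
why: w = +4 shifts under R1 moves; the (-A^3)^(-4) factor cancels that in V


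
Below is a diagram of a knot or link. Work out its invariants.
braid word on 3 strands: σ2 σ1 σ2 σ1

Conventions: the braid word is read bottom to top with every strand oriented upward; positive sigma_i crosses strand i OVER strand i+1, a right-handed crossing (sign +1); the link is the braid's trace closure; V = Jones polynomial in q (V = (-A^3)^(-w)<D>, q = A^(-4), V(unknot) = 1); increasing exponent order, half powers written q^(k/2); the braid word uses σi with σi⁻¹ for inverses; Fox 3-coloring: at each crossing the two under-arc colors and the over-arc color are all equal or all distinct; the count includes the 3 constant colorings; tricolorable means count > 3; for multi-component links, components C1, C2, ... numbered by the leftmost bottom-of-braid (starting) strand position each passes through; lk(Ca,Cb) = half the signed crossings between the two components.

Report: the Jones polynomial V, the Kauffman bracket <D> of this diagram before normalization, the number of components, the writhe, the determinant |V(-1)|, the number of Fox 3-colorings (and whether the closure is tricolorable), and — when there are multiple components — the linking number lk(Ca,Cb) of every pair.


V(q) = q + q^3 - q^4
bracket: -A^-4 + 1 + A^8, w = +4
1 component, writhe +4, over 4 crossings
det 3, colorings 9 of 3^4 — tricolorable
observation: det 3 = |V(-1)|; divisible by 3, so tricolorable


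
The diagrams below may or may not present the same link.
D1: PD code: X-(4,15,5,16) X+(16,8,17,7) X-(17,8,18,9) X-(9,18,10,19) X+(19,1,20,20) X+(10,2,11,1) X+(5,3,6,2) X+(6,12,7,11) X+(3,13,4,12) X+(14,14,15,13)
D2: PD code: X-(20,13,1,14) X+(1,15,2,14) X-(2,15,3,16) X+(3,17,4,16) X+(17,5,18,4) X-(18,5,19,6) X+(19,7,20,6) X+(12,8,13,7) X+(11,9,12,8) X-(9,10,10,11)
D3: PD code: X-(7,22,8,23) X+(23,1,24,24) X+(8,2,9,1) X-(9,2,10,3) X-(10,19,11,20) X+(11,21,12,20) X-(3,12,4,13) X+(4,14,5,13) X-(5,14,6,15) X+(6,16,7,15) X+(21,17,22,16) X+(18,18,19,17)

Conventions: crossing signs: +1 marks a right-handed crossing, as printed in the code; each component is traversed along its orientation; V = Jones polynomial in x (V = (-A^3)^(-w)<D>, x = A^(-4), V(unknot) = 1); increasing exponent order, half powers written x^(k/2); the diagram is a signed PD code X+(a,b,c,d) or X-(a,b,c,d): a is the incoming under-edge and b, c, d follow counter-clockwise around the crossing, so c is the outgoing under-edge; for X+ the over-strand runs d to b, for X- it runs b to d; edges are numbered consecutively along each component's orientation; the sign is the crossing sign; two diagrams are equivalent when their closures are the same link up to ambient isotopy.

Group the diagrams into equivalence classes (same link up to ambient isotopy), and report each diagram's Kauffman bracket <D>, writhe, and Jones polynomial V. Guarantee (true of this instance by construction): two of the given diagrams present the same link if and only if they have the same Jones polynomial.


classes: {D1, D2, D3}
V(D1) = 1  [10 crossings, <D> = A^12, w = +4]
V(D2) = 1  [10 crossings, <D> = A^6, w = +2]
V(D3) = 1  (w +2, c 12, <D> = A^6)
insight: one V(x) for all 3 diagrams — one class (guaranteed)


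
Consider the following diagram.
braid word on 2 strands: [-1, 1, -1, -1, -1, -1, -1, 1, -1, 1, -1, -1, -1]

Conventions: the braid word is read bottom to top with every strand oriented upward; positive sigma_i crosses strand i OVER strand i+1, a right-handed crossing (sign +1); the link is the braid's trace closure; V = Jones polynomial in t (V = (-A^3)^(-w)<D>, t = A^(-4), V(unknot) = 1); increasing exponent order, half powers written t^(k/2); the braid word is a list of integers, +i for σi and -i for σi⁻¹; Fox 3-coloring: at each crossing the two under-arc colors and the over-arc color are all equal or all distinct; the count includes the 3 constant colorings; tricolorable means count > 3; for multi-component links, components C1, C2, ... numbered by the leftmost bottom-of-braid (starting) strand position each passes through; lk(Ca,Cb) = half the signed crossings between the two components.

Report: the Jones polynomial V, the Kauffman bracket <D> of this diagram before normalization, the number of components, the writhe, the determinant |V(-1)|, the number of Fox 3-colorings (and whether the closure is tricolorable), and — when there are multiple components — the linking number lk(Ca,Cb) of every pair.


V(t) = -t^-10 + t^-9 - t^-8 + t^-7 - t^-6 + t^-5 + t^-3
bracket: -A^-9 - A^-1 + A^3 - A^7 + A^11 - A^15 + A^19, w = -7
1 component, writhe -7, over 13 crossings
det 7, colorings 3 of 3^13 — not tricolorable
observation: a (2,7) torus form — a single generator 7 times


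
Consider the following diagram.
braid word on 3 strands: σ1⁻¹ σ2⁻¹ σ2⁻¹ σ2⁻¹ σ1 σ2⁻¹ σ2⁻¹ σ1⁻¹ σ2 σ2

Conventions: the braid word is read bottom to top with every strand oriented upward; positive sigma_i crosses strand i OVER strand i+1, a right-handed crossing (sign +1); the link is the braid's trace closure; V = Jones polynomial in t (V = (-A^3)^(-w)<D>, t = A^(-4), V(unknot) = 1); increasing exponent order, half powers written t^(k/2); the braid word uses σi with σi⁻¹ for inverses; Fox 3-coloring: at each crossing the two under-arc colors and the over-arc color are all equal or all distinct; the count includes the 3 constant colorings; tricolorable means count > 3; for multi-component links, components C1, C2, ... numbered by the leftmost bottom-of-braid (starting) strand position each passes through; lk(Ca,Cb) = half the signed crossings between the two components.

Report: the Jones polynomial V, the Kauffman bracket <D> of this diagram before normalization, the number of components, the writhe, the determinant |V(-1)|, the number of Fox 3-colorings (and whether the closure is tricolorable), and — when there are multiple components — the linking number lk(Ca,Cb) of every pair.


V = -t^-8 + 2t^-7 - 3t^-6 + 4t^-5 - 5t^-4 + 5t^-3 - 3t^-2 + 3t^-1 - 1
<D> = -A^-12 + 3A^-8 - 3A^-4 + 5 - 5A^4 + 4A^8 - 3A^12 + 2A^16 - A^20 (w = -4)
1 component over 10 crossings, w = -4
9 Fox colorings among 3^10, |V(-1)| = 27: tricolorable
why: det 27 = |V(-1)|; divisible by 3, so tricolorable


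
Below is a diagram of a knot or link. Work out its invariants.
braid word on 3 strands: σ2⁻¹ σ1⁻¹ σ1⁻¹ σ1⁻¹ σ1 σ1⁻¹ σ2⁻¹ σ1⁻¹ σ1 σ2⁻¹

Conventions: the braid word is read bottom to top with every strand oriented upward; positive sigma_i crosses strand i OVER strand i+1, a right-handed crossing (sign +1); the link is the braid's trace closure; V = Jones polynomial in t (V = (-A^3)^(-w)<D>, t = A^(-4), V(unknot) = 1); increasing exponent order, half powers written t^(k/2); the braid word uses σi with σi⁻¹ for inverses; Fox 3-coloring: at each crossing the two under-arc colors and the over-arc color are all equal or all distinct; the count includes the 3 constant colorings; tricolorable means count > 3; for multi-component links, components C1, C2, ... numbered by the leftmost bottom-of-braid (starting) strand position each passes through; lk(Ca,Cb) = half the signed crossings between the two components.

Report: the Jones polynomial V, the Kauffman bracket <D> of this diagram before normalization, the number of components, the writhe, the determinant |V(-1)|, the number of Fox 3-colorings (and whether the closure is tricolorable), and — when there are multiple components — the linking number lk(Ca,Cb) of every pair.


V = t^-8 - 2t^-7 + t^-6 - 2t^-5 + 2t^-4 + t^-2
<D> = A^-10 + 2A^-2 - 2A^2 + A^6 - 2A^10 + A^14 (w = -6)
1 component over 10 crossings, w = -6
27 Fox colorings among 3^10, |V(-1)| = 9: tricolorable
why: V spans 6 powers of t: at least 6 crossings in any diagram


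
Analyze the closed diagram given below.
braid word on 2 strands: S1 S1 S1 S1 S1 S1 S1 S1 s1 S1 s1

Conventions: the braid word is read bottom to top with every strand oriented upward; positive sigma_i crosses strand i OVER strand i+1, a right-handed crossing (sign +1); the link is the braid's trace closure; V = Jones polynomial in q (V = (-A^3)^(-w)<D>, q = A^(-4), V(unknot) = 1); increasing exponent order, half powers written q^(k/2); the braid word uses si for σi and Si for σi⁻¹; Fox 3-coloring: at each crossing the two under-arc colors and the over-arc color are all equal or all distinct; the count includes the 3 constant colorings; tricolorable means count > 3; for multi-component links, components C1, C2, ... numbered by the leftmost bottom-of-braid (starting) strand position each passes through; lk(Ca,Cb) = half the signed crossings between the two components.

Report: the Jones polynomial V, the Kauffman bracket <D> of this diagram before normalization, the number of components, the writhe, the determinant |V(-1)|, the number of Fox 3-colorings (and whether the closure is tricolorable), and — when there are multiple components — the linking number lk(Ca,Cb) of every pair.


V(q) = -q^-10 + q^-9 - q^-8 + q^-7 - q^-6 + q^-5 + q^-3
bracket: -A^-9 - A^-1 + A^3 - A^7 + A^11 - A^15 + A^19, w = -7
1 component, writhe -7, over 11 crossings
det 7, colorings 3 of 3^11 — not tricolorable
observation: the word shrinks to σ1⁻¹ σ1⁻¹ σ1⁻¹ σ1⁻¹ σ1⁻¹ σ1⁻¹ σ1⁻¹ after cancelling


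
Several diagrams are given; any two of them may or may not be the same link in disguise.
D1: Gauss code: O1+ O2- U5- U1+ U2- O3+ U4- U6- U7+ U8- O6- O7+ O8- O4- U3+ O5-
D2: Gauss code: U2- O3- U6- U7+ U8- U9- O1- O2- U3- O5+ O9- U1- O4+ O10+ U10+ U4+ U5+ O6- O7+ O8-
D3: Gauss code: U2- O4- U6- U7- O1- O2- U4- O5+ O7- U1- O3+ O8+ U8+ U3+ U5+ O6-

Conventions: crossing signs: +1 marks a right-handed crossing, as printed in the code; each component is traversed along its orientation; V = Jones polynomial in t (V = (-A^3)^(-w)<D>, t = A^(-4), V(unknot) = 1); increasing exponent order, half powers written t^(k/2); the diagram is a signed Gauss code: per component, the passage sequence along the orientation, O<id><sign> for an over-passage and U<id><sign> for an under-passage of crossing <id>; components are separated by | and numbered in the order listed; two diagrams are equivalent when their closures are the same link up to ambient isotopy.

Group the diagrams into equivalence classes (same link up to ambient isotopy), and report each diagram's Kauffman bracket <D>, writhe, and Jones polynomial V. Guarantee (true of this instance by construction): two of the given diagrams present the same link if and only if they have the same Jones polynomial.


classes: {D1} | {D2, D3}
V(D1) = 1  [8 crossings, <D> = A^-6, w = -2]
D2 (bracket A^-2 - A^2 + 2A^6 - A^10 + A^14 - A^18; 10 crossings at w = -2): V = -t^-6 + t^-5 - t^-4 + 2t^-3 - t^-2 + t^-1
V(D3) = -t^-6 + t^-5 - t^-4 + 2t^-3 - t^-2 + t^-1  [8 crossings, <D> = A^-2 - A^2 + 2A^6 - A^10 + A^14 - A^18, w = -2]
note: 2 values of V(t) split the 3 diagrams


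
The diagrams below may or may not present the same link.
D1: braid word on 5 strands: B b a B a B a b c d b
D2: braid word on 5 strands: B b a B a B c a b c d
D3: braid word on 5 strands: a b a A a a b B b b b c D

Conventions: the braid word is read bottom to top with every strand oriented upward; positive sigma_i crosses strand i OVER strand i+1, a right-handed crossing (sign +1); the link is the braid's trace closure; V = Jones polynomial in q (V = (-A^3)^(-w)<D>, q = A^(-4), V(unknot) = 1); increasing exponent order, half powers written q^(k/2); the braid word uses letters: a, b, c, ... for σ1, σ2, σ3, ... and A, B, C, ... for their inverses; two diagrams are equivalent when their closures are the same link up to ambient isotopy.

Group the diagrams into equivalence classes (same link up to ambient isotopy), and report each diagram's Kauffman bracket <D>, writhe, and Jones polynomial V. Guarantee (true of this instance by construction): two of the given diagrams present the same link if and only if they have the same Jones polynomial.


equivalence classes: {D1, D2} | {D3}
D1 (bracket -A^-7 + A^-3 - A + 2A^5 - A^9 + 2A^13; 11 crossings at w = +5): V = -2q^(1/2) + q^(3/2) - 2q^(5/2) + q^(7/2) - q^(9/2) + q^(11/2)
D2 (bracket -A^-7 + A^-3 - A + 2A^5 - A^9 + 2A^13; 11 crossings at w = +5): V = -2q^(1/2) + q^(3/2) - 2q^(5/2) + q^(7/2) - q^(9/2) + q^(11/2)
V(D3) = -q^(5/2) - q^(9/2) + q^(11/2) - q^(13/2) + q^(15/2) - q^(17/2)  [13 crossings, <D> = A^-13 - A^-9 + A^-5 - A^-1 + A^3 + A^11, w = +7]
key observation: V(q) takes 2 values over 3 diagrams, fixing the grouping


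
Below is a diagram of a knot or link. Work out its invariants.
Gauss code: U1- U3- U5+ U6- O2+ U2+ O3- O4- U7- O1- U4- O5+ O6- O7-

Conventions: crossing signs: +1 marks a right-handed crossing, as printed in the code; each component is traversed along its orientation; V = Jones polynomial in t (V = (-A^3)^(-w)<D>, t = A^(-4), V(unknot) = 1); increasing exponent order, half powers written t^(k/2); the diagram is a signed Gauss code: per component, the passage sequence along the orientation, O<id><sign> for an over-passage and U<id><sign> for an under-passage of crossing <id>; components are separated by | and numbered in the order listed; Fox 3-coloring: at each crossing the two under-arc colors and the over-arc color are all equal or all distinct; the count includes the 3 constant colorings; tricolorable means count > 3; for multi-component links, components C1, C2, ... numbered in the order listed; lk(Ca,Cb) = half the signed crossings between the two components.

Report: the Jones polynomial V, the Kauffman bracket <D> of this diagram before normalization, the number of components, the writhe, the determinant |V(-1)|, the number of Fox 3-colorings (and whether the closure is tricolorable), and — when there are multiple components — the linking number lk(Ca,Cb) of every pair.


V(t) = -t^-4 + t^-3 + t^-1
bracket: -A^-5 - A^3 + A^7, w = -3
1 component, writhe -3, over 7 crossings
det 3, colorings 9 of 3^7 — tricolorable
observation: w = -3 shifts under R1 moves; the (-A^3)^(3) factor cancels that in V


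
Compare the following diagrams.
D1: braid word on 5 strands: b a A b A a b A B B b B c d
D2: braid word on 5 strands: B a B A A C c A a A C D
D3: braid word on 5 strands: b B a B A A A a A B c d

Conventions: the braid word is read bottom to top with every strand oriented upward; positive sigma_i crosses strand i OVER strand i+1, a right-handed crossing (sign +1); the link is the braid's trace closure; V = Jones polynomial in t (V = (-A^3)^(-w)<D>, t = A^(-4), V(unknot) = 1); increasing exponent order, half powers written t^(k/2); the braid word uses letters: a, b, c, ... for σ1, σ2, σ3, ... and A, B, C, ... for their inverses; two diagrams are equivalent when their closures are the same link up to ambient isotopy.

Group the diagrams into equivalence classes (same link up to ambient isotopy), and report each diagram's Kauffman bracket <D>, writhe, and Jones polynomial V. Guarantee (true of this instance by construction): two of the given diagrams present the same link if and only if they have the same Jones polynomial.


equivalence classes: {D1} | {D2, D3}
D1 (bracket A^6; 14 crossings at w = +2): V = 1
V(D2) = -t^-6 + t^-5 - t^-4 + 2t^-3 - t^-2 + t^-1  (w -6, c 12, <D> = A^-14 - A^-10 + 2A^-6 - A^-2 + A^2 - A^6)
V(D3) = -t^-6 + t^-5 - t^-4 + 2t^-3 - t^-2 + t^-1  (w -2, c 12, <D> = A^-2 - A^2 + 2A^6 - A^10 + A^14 - A^18)
observation: 2 classes among 3 diagrams; unequal V(t) rules out equality


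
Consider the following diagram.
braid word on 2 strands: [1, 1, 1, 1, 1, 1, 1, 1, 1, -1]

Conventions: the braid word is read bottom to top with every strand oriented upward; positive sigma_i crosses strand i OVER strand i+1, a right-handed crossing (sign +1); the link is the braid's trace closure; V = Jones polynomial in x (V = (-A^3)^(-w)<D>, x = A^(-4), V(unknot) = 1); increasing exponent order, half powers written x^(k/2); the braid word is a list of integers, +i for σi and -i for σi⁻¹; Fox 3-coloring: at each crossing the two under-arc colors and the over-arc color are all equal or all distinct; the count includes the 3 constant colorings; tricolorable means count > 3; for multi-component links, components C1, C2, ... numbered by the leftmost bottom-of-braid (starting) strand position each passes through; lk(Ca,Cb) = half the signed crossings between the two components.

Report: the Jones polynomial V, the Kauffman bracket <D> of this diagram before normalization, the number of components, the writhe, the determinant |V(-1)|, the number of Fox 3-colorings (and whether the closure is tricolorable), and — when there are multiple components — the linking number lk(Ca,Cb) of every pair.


V(x) = -x^(7/2) - x^(11/2) + x^(13/2) - x^(15/2) + x^(17/2) - x^(19/2) + x^(21/2) - x^(23/2)
bracket: -A^-22 + A^-18 - A^-14 + A^-10 - A^-6 + A^-2 - A^2 - A^10, w = +8
2 components, writhe +8, over 10 crossings
lk(C1,C2) = +4
det 8, colorings 3 of 3^10 — not tricolorable
observation: det 8 = |V(-1)|; not divisible by 3, so not tricolorable
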